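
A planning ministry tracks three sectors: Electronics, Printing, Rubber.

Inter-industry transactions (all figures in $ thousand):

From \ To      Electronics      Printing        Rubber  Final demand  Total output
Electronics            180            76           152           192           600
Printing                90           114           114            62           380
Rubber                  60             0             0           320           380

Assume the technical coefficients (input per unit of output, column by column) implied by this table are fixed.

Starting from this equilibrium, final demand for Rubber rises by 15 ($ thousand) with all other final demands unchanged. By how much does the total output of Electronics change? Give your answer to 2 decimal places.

Technical coefficients a_ij = z_ij / X_j:
  a_11 = 180/600 = 0.30, a_21 = 90/600 = 0.15, a_31 = 60/600 = 0.10
  a_12 = 76/380 = 0.20, a_22 = 114/380 = 0.30, a_32 = 0/380 = 0.00
  a_13 = 152/380 = 0.40, a_23 = 114/380 = 0.30, a_33 = 0/380 = 0.00
I − A =
  [   0.70    -0.20    -0.40]
  [  -0.15     0.70    -0.30]
  [  -0.10     0.00     1.00]
Cofactors of I−A, C_ij = (−1)^(i+j)·(minor ij) (rows/columns in the sector order above):
  C_11 = (0.70)(1.00) − (-0.30)(0.00) = 0.7000
  C_12 = −[(-0.15)(1.00) − (-0.30)(-0.10)] = 0.1800
  C_13 = (-0.15)(0.00) − (0.70)(-0.10) = 0.0700
  C_21 = −[(-0.20)(1.00) − (-0.40)(0.00)] = 0.2000
  C_22 = (0.70)(1.00) − (-0.40)(-0.10) = 0.6600
  C_23 = −[(0.70)(0.00) − (-0.20)(-0.10)] = 0.0200
  C_31 = (-0.20)(-0.30) − (-0.40)(0.70) = 0.3400
  C_32 = −[(0.70)(-0.30) − (-0.40)(-0.15)] = 0.2700
  C_33 = (0.70)(0.70) − (-0.20)(-0.15) = 0.4600
det(I−A) = Σ_j (I−A)_1j·C_1j = (0.70)(0.7000) + (-0.20)(0.1800) + (-0.40)(0.0700) = 0.4260
adj(I−A) = Cᵀ =
  [ 0.7000   0.2000   0.3400]
  [ 0.1800   0.6600   0.2700]
  [ 0.0700   0.0200   0.4600]
(I − A)⁻¹ = adj(I−A) / det(I−A) ≈
  [   1.6432     0.4695     0.7981]
  [   0.4225     1.5493     0.6338]
  [   0.1643     0.0469     1.0798]
Δx = (I − A)⁻¹ Δd with Δd having +15 in the Rubber component and 0 elsewhere.
So Δx_1 = L_13 · (+15), where L_13 = adj(I−A)_13 / det(I−A) = 0.3400 / 0.4260.
Δx_1 = 0.3400 × (+15) / 0.4260 = 5.10 / 0.4260 ≈ 11.97.

Δx_1 = 11.97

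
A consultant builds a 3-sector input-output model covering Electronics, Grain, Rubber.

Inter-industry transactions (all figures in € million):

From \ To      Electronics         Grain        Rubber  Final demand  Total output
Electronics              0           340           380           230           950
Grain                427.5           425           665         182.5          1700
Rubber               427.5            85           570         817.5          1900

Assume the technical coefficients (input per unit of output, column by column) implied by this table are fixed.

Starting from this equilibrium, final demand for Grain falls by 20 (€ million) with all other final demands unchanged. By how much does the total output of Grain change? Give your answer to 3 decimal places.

Technical coefficients a_ij = z_ij / X_j:
  a_11 = 0/950 = 0.00, a_21 = 427.5/950 = 0.45, a_31 = 427.5/950 = 0.45
  a_12 = 340/1700 = 0.20, a_22 = 425/1700 = 0.25, a_32 = 85/1700 = 0.05
  a_13 = 380/1900 = 0.20, a_23 = 665/1900 = 0.35, a_33 = 570/1900 = 0.30
I − A =
  [   1.00    -0.20    -0.20]
  [  -0.45     0.75    -0.35]
  [  -0.45    -0.05     0.70]
Cofactors of I−A, C_ij = (−1)^(i+j)·(minor ij) (rows/columns in the sector order above):
  C_11 = (0.75)(0.70) − (-0.35)(-0.05) = 0.5075
  C_12 = −[(-0.45)(0.70) − (-0.35)(-0.45)] = 0.4725
  C_13 = (-0.45)(-0.05) − (0.75)(-0.45) = 0.3600
  C_21 = −[(-0.20)(0.70) − (-0.20)(-0.05)] = 0.1500
  C_22 = (1.00)(0.70) − (-0.20)(-0.45) = 0.6100
  C_23 = −[(1.00)(-0.05) − (-0.20)(-0.45)] = 0.1400
  C_31 = (-0.20)(-0.35) − (-0.20)(0.75) = 0.2200
  C_32 = −[(1.00)(-0.35) − (-0.20)(-0.45)] = 0.4400
  C_33 = (1.00)(0.75) − (-0.20)(-0.45) = 0.6600
det(I−A) = Σ_j (I−A)_1j·C_1j = (1.00)(0.5075) + (-0.20)(0.4725) + (-0.20)(0.3600) = 0.3410
adj(I−A) = Cᵀ =
  [ 0.5075   0.1500   0.2200]
  [ 0.4725   0.6100   0.4400]
  [ 0.3600   0.1400   0.6600]
(I − A)⁻¹ = adj(I−A) / det(I−A) ≈
  [   1.4883     0.4399     0.6452]
  [   1.3856     1.7889     1.2903]
  [   1.0557     0.4106     1.9355]
Δx = (I − A)⁻¹ Δd with Δd having -20 in the Grain component and 0 elsewhere.
So Δx_2 = L_22 · (-20), where L_22 = adj(I−A)_22 / det(I−A) = 0.6100 / 0.3410.
Δx_2 = 0.6100 × (-20) / 0.3410 = -12.20 / 0.3410 ≈ -35.777.

Δx_2 = -35.777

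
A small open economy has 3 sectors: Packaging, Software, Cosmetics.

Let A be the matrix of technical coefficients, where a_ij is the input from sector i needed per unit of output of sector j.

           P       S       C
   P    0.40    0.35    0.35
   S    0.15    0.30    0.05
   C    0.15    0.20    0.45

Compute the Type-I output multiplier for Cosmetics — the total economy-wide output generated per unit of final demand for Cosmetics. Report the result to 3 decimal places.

m_C = 4.872

I − A =
  [   0.60    -0.35    -0.35]
  [  -0.15     0.70    -0.05]
  [  -0.15    -0.20     0.55]
Cofactors of I−A, C_ij = (−1)^(i+j)·(minor ij) (rows/columns in the sector order above):
  C_11 = (0.70)(0.55) − (-0.05)(-0.20) = 0.3750
  C_12 = −[(-0.15)(0.55) − (-0.05)(-0.15)] = 0.0900
  C_13 = (-0.15)(-0.20) − (0.70)(-0.15) = 0.1350
  C_21 = −[(-0.35)(0.55) − (-0.35)(-0.20)] = 0.2625
  C_22 = (0.60)(0.55) − (-0.35)(-0.15) = 0.2775
  C_23 = −[(0.60)(-0.20) − (-0.35)(-0.15)] = 0.1725
  C_31 = (-0.35)(-0.05) − (-0.35)(0.70) = 0.2625
  C_32 = −[(0.60)(-0.05) − (-0.35)(-0.15)] = 0.0825
  C_33 = (0.60)(0.70) − (-0.35)(-0.15) = 0.3675
det(I−A) = Σ_j (I−A)_1j·C_1j = (0.60)(0.3750) + (-0.35)(0.0900) + (-0.35)(0.1350) = 0.14625
adj(I−A) = Cᵀ =
  [ 0.3750   0.2625   0.2625]
  [ 0.0900   0.2775   0.0825]
  [ 0.1350   0.1725   0.3675]
(I − A)⁻¹ = adj(I−A) / det(I−A) ≈
  [   2.5641     1.7949     1.7949]
  [   0.6154     1.8974     0.5641]
  [   0.9231     1.1795     2.5128]
The output multiplier for sector j is the column-j sum of the Leontief inverse (I − A)⁻¹ = adj(I−A) / det(I−A).
Column C of adj(I−A): (0.2625, 0.0825, 0.3675); det(I−A) = 0.14625.
m_C = (0.2625 + 0.0825 + 0.3675) / 0.14625 = 0.7125 / 0.14625 ≈ 4.872.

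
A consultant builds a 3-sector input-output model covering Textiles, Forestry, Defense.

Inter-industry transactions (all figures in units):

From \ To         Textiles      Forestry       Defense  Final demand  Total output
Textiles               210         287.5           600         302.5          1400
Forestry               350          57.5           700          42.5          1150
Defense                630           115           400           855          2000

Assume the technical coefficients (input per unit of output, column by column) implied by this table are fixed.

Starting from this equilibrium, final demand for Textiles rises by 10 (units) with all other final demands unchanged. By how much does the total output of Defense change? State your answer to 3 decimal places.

Technical coefficients a_ij = z_ij / X_j:
  a_11 = 210/1400 = 0.15, a_21 = 350/1400 = 0.25, a_31 = 630/1400 = 0.45
  a_12 = 287.5/1150 = 0.25, a_22 = 57.5/1150 = 0.05, a_32 = 115/1150 = 0.10
  a_13 = 600/2000 = 0.30, a_23 = 700/2000 = 0.35, a_33 = 400/2000 = 0.20
I − A =
  [   0.85    -0.25    -0.30]
  [  -0.25     0.95    -0.35]
  [  -0.45    -0.10     0.80]
Cofactors of I−A, C_ij = (−1)^(i+j)·(minor ij) (rows/columns in the sector order above):
  C_11 = (0.95)(0.80) − (-0.35)(-0.10) = 0.7250
  C_12 = −[(-0.25)(0.80) − (-0.35)(-0.45)] = 0.3575
  C_13 = (-0.25)(-0.10) − (0.95)(-0.45) = 0.4525
  C_21 = −[(-0.25)(0.80) − (-0.30)(-0.10)] = 0.2300
  C_22 = (0.85)(0.80) − (-0.30)(-0.45) = 0.5450
  C_23 = −[(0.85)(-0.10) − (-0.25)(-0.45)] = 0.1975
  C_31 = (-0.25)(-0.35) − (-0.30)(0.95) = 0.3725
  C_32 = −[(0.85)(-0.35) − (-0.30)(-0.25)] = 0.3725
  C_33 = (0.85)(0.95) − (-0.25)(-0.25) = 0.7450
det(I−A) = Σ_j (I−A)_1j·C_1j = (0.85)(0.7250) + (-0.25)(0.3575) + (-0.30)(0.4525) = 0.391125
adj(I−A) = Cᵀ =
  [ 0.7250   0.2300   0.3725]
  [ 0.3575   0.5450   0.3725]
  [ 0.4525   0.1975   0.7450]
(I − A)⁻¹ = adj(I−A) / det(I−A) ≈
  [   1.8536     0.5880     0.9524]
  [   0.9140     1.3934     0.9524]
  [   1.1569     0.5050     1.9048]
Δx = (I − A)⁻¹ Δd with Δd having +10 in the Textiles component and 0 elsewhere.
So Δx_3 = L_31 · (+10), where L_31 = adj(I−A)_31 / det(I−A) = 0.4525 / 0.391125.
Δx_3 = 0.4525 × (+10) / 0.391125 = 4.525 / 0.391125 ≈ 11.569.

Δx_3 = 11.569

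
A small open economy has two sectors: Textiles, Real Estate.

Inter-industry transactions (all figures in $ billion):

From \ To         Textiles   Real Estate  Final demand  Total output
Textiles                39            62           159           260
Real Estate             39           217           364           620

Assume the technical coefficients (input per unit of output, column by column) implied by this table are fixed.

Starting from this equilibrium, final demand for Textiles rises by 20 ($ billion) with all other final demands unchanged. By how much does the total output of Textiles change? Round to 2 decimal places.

Δx_1 = 24.19

Technical coefficients a_ij = z_ij / X_j:
  a_11 = 39/260 = 0.15, a_21 = 39/260 = 0.15
  a_12 = 62/620 = 0.10, a_22 = 217/620 = 0.35
I − A =
  [   0.85    -0.10]
  [  -0.15     0.65]
det(I−A) = (0.85)(0.65) − (-0.10)(-0.15) = 0.5375
adj(I−A) = [[0.65, 0.10], [0.15, 0.85]]
(I − A)⁻¹ = adj(I−A) / det(I−A) ≈
  [   1.2093     0.1860]
  [   0.2791     1.5814]
Δx = (I − A)⁻¹ Δd with Δd having +20 in the Textiles component and 0 elsewhere.
So Δx_1 = L_11 · (+20), where L_11 = adj(I−A)_11 / det(I−A) = 0.65 / 0.5375.
Δx_1 = 0.65 × (+20) / 0.5375 = 13.00 / 0.5375 ≈ 24.19.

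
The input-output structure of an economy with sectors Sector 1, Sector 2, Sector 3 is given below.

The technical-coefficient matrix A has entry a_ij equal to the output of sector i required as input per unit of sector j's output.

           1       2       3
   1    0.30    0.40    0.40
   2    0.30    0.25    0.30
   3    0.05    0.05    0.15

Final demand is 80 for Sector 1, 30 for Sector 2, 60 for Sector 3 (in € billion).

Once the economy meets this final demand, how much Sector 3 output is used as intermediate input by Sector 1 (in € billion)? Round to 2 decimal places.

I − A =
  [   0.70    -0.40    -0.40]
  [  -0.30     0.75    -0.30]
  [  -0.05    -0.05     0.85]
Cofactors of I−A, C_ij = (−1)^(i+j)·(minor ij) (rows/columns in the sector order above):
  C_11 = (0.75)(0.85) − (-0.30)(-0.05) = 0.6225
  C_12 = −[(-0.30)(0.85) − (-0.30)(-0.05)] = 0.2700
  C_13 = (-0.30)(-0.05) − (0.75)(-0.05) = 0.0525
  C_21 = −[(-0.40)(0.85) − (-0.40)(-0.05)] = 0.3600
  C_22 = (0.70)(0.85) − (-0.40)(-0.05) = 0.5750
  C_23 = −[(0.70)(-0.05) − (-0.40)(-0.05)] = 0.0550
  C_31 = (-0.40)(-0.30) − (-0.40)(0.75) = 0.4200
  C_32 = −[(0.70)(-0.30) − (-0.40)(-0.30)] = 0.3300
  C_33 = (0.70)(0.75) − (-0.40)(-0.30) = 0.4050
det(I−A) = Σ_j (I−A)_1j·C_1j = (0.70)(0.6225) + (-0.40)(0.2700) + (-0.40)(0.0525) = 0.30675
adj(I−A) = Cᵀ =
  [ 0.6225   0.3600   0.4200]
  [ 0.2700   0.5750   0.3300]
  [ 0.0525   0.0550   0.4050]
(I − A)⁻¹ = adj(I−A) / det(I−A) ≈
  [   2.0293     1.1736     1.3692]
  [   0.8802     1.8745     1.0758]
  [   0.1711     0.1793     1.3203]
First solve x = (I − A)⁻¹ d = adj(I−A)·d / det(I−A); in particular x_1 = (0.6225·80 + 0.3600·30 + 0.4200·60) / 0.30675 = 85.80 / 0.30675 ≈ 279.7066.
Intermediate flow from 3 to 1: z_31 = a_31 · x_1 = 0.05 × 85.80 / 0.30675 = 4.29 / 0.30675 ≈ 13.99.

z_31 = 13.99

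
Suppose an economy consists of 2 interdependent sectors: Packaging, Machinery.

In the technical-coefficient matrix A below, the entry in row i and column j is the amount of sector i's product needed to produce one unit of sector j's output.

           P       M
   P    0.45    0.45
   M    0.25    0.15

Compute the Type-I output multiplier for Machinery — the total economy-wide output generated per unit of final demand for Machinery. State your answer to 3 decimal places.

I − A =
  [   0.55    -0.45]
  [  -0.25     0.85]
det(I−A) = (0.55)(0.85) − (-0.45)(-0.25) = 0.3550
adj(I−A) = [[0.85, 0.45], [0.25, 0.55]]
(I − A)⁻¹ = adj(I−A) / det(I−A) ≈
  [   2.3944     1.2676]
  [   0.7042     1.5493]
The output multiplier for sector j is the column-j sum of the Leontief inverse (I − A)⁻¹ = adj(I−A) / det(I−A).
Column M of adj(I−A): (0.45, 0.55); det(I−A) = 0.3550.
m_M = (0.45 + 0.55) / 0.3550 = 1.00 / 0.3550 ≈ 2.817.

m_M = 2.817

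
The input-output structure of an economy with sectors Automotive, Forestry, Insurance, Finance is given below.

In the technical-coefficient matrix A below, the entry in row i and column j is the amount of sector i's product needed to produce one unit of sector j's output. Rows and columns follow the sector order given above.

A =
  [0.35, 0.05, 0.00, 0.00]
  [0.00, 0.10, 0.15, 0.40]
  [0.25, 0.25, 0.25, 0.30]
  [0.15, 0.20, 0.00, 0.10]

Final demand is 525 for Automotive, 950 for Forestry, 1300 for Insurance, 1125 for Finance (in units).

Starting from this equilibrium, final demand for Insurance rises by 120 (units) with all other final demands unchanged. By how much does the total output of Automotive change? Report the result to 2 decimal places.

I − A =
  [   0.65    -0.05     0.00     0.00]
  [   0.00     0.90    -0.15    -0.40]
  [  -0.25    -0.25     0.75    -0.30]
  [  -0.15    -0.20     0.00     0.90]
Compute the cofactors C_ij = (−1)^(i+j)·(3×3 minor ij) of I−A; the adjugate is their transpose:
adj(I−A) = Cᵀ =
  [ 0.504750   0.033750   0.006750   0.017250]
  [ 0.085500   0.438750   0.087750   0.224250]
  [ 0.238000   0.198750   0.471500   0.245500]
  [ 0.103125   0.103125   0.020625   0.412500]
det(I−A) = Σ_j (I−A)_1j·C_1j = (0.65)(0.504750) + (-0.05)(0.085500) + (0.00)(0.238000) + (0.00)(0.103125) = 0.3238125
(I − A)⁻¹ = adj(I−A) / det(I−A) ≈
  [   1.5588     0.1042     0.0208     0.0533]
  [   0.2640     1.3550     0.2710     0.6925]
  [   0.7350     0.6138     1.4561     0.7582]
  [   0.3185     0.3185     0.0637     1.2739]
Δx = (I − A)⁻¹ Δd with Δd having +120 in the Insurance component and 0 elsewhere.
So Δx_1 = L_13 · (+120), where L_13 = adj(I−A)_13 / det(I−A) = 0.006750 / 0.3238125.
Δx_1 = 0.006750 × (+120) / 0.3238125 = 0.81 / 0.3238125 ≈ 2.50.

Δx_1 = 2.50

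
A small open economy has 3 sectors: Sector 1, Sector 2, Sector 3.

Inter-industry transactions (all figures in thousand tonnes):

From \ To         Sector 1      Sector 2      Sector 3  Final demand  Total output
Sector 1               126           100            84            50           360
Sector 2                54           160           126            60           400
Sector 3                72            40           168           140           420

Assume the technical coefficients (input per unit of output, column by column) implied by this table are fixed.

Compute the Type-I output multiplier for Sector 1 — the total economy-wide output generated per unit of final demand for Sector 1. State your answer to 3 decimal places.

m_1 = 4.100

Technical coefficients a_ij = z_ij / X_j:
  a_11 = 126/360 = 0.35, a_21 = 54/360 = 0.15, a_31 = 72/360 = 0.20
  a_12 = 100/400 = 0.25, a_22 = 160/400 = 0.40, a_32 = 40/400 = 0.10
  a_13 = 84/420 = 0.20, a_23 = 126/420 = 0.30, a_33 = 168/420 = 0.40
I − A =
  [   0.65    -0.25    -0.20]
  [  -0.15     0.60    -0.30]
  [  -0.20    -0.10     0.60]
Cofactors of I−A, C_ij = (−1)^(i+j)·(minor ij) (rows/columns in the sector order above):
  C_11 = (0.60)(0.60) − (-0.30)(-0.10) = 0.3300
  C_12 = −[(-0.15)(0.60) − (-0.30)(-0.20)] = 0.1500
  C_13 = (-0.15)(-0.10) − (0.60)(-0.20) = 0.1350
  C_21 = −[(-0.25)(0.60) − (-0.20)(-0.10)] = 0.1700
  C_22 = (0.65)(0.60) − (-0.20)(-0.20) = 0.3500
  C_23 = −[(0.65)(-0.10) − (-0.25)(-0.20)] = 0.1150
  C_31 = (-0.25)(-0.30) − (-0.20)(0.60) = 0.1950
  C_32 = −[(0.65)(-0.30) − (-0.20)(-0.15)] = 0.2250
  C_33 = (0.65)(0.60) − (-0.25)(-0.15) = 0.3525
det(I−A) = Σ_j (I−A)_1j·C_1j = (0.65)(0.3300) + (-0.25)(0.1500) + (-0.20)(0.1350) = 0.1500
adj(I−A) = Cᵀ =
  [ 0.3300   0.1700   0.1950]
  [ 0.1500   0.3500   0.2250]
  [ 0.1350   0.1150   0.3525]
(I − A)⁻¹ = adj(I−A) / det(I−A) ≈
  [   2.2000     1.1333     1.3000]
  [   1.0000     2.3333     1.5000]
  [   0.9000     0.7667     2.3500]
The output multiplier for sector j is the column-j sum of the Leontief inverse (I − A)⁻¹ = adj(I−A) / det(I−A).
Column 1 of adj(I−A): (0.3300, 0.1500, 0.1350); det(I−A) = 0.1500.
m_1 = (0.3300 + 0.1500 + 0.1350) / 0.1500 = 0.615 / 0.1500 = 4.100.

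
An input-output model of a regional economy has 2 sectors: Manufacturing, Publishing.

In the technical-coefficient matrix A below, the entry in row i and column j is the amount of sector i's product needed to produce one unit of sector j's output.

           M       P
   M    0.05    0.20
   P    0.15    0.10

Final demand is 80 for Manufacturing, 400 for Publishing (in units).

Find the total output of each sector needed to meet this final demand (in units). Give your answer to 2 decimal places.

I − A =
  [   0.95    -0.20]
  [  -0.15     0.90]
det(I−A) = (0.95)(0.90) − (-0.20)(-0.15) = 0.8250
adj(I−A) = [[0.90, 0.20], [0.15, 0.95]]
(I − A)⁻¹ = adj(I−A) / det(I−A) ≈
  [   1.0909     0.2424]
  [   0.1818     1.1515]
x = (I − A)⁻¹ d = adj(I−A)·d / det(I−A), with det(I−A) = 0.8250:
  x_M = (0.90·80 + 0.20·400) / 0.8250 = 152.00 / 0.8250 ≈ 184.24
  x_P = (0.15·80 + 0.95·400) / 0.8250 = 392.00 / 0.8250 ≈ 475.15

x_M = 184.24, x_P = 475.15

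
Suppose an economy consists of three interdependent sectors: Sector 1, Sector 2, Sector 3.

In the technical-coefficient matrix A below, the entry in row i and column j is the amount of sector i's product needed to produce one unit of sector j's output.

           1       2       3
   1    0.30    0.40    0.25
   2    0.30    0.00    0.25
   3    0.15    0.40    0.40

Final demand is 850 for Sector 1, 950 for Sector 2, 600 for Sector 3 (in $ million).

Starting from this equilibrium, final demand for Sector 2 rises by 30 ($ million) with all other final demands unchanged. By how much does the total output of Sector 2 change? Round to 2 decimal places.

Δx_2 = 58.70

I − A =
  [   0.70    -0.40    -0.25]
  [  -0.30     1.00    -0.25]
  [  -0.15    -0.40     0.60]
Cofactors of I−A, C_ij = (−1)^(i+j)·(minor ij) (rows/columns in the sector order above):
  C_11 = (1.00)(0.60) − (-0.25)(-0.40) = 0.5000
  C_12 = −[(-0.30)(0.60) − (-0.25)(-0.15)] = 0.2175
  C_13 = (-0.30)(-0.40) − (1.00)(-0.15) = 0.2700
  C_21 = −[(-0.40)(0.60) − (-0.25)(-0.40)] = 0.3400
  C_22 = (0.70)(0.60) − (-0.25)(-0.15) = 0.3825
  C_23 = −[(0.70)(-0.40) − (-0.40)(-0.15)] = 0.3400
  C_31 = (-0.40)(-0.25) − (-0.25)(1.00) = 0.3500
  C_32 = −[(0.70)(-0.25) − (-0.25)(-0.30)] = 0.2500
  C_33 = (0.70)(1.00) − (-0.40)(-0.30) = 0.5800
det(I−A) = Σ_j (I−A)_1j·C_1j = (0.70)(0.5000) + (-0.40)(0.2175) + (-0.25)(0.2700) = 0.1955
adj(I−A) = Cᵀ =
  [ 0.5000   0.3400   0.3500]
  [ 0.2175   0.3825   0.2500]
  [ 0.2700   0.3400   0.5800]
(I − A)⁻¹ = adj(I−A) / det(I−A) ≈
  [   2.5575     1.7391     1.7903]
  [   1.1125     1.9565     1.2788]
  [   1.3811     1.7391     2.9668]
Δx = (I − A)⁻¹ Δd with Δd having +30 in the Sector 2 component and 0 elsewhere.
So Δx_2 = L_22 · (+30), where L_22 = adj(I−A)_22 / det(I−A) = 0.3825 / 0.1955.
Δx_2 = 0.3825 × (+30) / 0.1955 = 11.475 / 0.1955 ≈ 58.70.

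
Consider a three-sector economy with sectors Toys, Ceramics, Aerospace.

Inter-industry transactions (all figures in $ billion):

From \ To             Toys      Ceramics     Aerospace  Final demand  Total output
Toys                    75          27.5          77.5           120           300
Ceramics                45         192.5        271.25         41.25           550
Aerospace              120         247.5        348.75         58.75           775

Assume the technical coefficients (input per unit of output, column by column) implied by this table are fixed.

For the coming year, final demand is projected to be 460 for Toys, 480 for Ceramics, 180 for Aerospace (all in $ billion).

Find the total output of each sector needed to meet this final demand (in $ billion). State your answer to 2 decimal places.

Technical coefficients a_ij = z_ij / X_j:
  a_TT = 75/300 = 0.25, a_CT = 45/300 = 0.15, a_AT = 120/300 = 0.40
  a_TC = 27.5/550 = 0.05, a_CC = 192.5/550 = 0.35, a_AC = 247.5/550 = 0.45
  a_TA = 77.5/775 = 0.10, a_CA = 271.25/775 = 0.35, a_AA = 348.75/775 = 0.45
I − A =
  [   0.75    -0.05    -0.10]
  [  -0.15     0.65    -0.35]
  [  -0.40    -0.45     0.55]
Cofactors of I−A, C_ij = (−1)^(i+j)·(minor ij) (rows/columns in the sector order above):
  C_11 = (0.65)(0.55) − (-0.35)(-0.45) = 0.2000
  C_12 = −[(-0.15)(0.55) − (-0.35)(-0.40)] = 0.2225
  C_13 = (-0.15)(-0.45) − (0.65)(-0.40) = 0.3275
  C_21 = −[(-0.05)(0.55) − (-0.10)(-0.45)] = 0.0725
  C_22 = (0.75)(0.55) − (-0.10)(-0.40) = 0.3725
  C_23 = −[(0.75)(-0.45) − (-0.05)(-0.40)] = 0.3575
  C_31 = (-0.05)(-0.35) − (-0.10)(0.65) = 0.0825
  C_32 = −[(0.75)(-0.35) − (-0.10)(-0.15)] = 0.2775
  C_33 = (0.75)(0.65) − (-0.05)(-0.15) = 0.4800
det(I−A) = Σ_j (I−A)_1j·C_1j = (0.75)(0.2000) + (-0.05)(0.2225) + (-0.10)(0.3275) = 0.106125
adj(I−A) = Cᵀ =
  [ 0.2000   0.0725   0.0825]
  [ 0.2225   0.3725   0.2775]
  [ 0.3275   0.3575   0.4800]
(I − A)⁻¹ = adj(I−A) / det(I−A) ≈
  [   1.8846     0.6832     0.7774]
  [   2.0966     3.5100     2.6148]
  [   3.0860     3.3687     4.5230]
x = (I − A)⁻¹ d = adj(I−A)·d / det(I−A), with det(I−A) = 0.106125:
  x_T = (0.2000·460 + 0.0725·480 + 0.0825·180) / 0.106125 = 141.65 / 0.106125 ≈ 1334.75
  x_C = (0.2225·460 + 0.3725·480 + 0.2775·180) / 0.106125 = 331.10 / 0.106125 ≈ 3119.91
  x_A = (0.3275·460 + 0.3575·480 + 0.4800·180) / 0.106125 = 408.65 / 0.106125 ≈ 3850.65

x_T = 1334.75, x_C = 3119.91, x_A = 3850.65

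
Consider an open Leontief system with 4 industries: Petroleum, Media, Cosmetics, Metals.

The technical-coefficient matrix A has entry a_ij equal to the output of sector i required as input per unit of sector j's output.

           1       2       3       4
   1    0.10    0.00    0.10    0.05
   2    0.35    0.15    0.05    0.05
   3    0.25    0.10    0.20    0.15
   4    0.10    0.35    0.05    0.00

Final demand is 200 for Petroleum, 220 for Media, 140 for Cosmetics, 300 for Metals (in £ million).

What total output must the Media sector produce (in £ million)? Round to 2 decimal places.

x_2 = 434.92

I − A =
  [   0.90     0.00    -0.10    -0.05]
  [  -0.35     0.85    -0.05    -0.05]
  [  -0.25    -0.10     0.80    -0.15]
  [  -0.10    -0.35    -0.05     1.00]
Compute the cofactors C_ij = (−1)^(i+j)·(3×3 minor ij) of I−A; the adjugate is their transpose:
adj(I−A) = Cᵀ =
  [ 0.651750   0.029500   0.086250   0.047000]
  [ 0.295250   0.682125   0.083375   0.061375]
  [ 0.274750   0.141125   0.738875   0.131625]
  [ 0.182250   0.248750   0.074750   0.582750]
det(I−A) = Σ_j (I−A)_1j·C_1j = (0.90)(0.651750) + (0.00)(0.295250) + (-0.10)(0.274750) + (-0.05)(0.182250) = 0.5499875
(I − A)⁻¹ = adj(I−A) / det(I−A) ≈
  [   1.1850     0.0536     0.1568     0.0855]
  [   0.5368     1.2403     0.1516     0.1116]
  [   0.4996     0.2566     1.3434     0.2393]
  [   0.3314     0.4523     0.1359     1.0596]
x = (I − A)⁻¹ d = adj(I−A)·d / det(I−A), with det(I−A) = 0.5499875:
  x_1 = (0.651750·200 + 0.029500·220 + 0.086250·140 + 0.047000·300) / 0.5499875 = 163.015 / 0.5499875 ≈ 296.40
  x_2 = (0.295250·200 + 0.682125·220 + 0.083375·140 + 0.061375·300) / 0.5499875 = 239.2025 / 0.5499875 ≈ 434.92
  x_3 = (0.274750·200 + 0.141125·220 + 0.738875·140 + 0.131625·300) / 0.5499875 = 228.9275 / 0.5499875 ≈ 416.24
  x_4 = (0.182250·200 + 0.248750·220 + 0.074750·140 + 0.582750·300) / 0.5499875 = 276.465 / 0.5499875 ≈ 502.68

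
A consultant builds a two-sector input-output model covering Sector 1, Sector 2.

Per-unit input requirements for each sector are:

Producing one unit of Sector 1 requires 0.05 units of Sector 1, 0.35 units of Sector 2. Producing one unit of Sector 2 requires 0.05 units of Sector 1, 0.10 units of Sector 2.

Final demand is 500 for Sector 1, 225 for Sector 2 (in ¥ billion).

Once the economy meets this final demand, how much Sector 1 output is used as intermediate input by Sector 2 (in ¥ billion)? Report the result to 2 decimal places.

I − A =
  [   0.95    -0.05]
  [  -0.35     0.90]
det(I−A) = (0.95)(0.90) − (-0.05)(-0.35) = 0.8375
adj(I−A) = [[0.90, 0.05], [0.35, 0.95]]
(I − A)⁻¹ = adj(I−A) / det(I−A) ≈
  [   1.0746     0.0597]
  [   0.4179     1.1343]
First solve x = (I − A)⁻¹ d = adj(I−A)·d / det(I−A); in particular x_2 = (0.35·500 + 0.95·225) / 0.8375 = 388.75 / 0.8375 ≈ 464.1791.
Intermediate flow from 1 to 2: z_12 = a_12 · x_2 = 0.05 × 388.75 / 0.8375 = 19.4375 / 0.8375 ≈ 23.21.

z_12 = 23.21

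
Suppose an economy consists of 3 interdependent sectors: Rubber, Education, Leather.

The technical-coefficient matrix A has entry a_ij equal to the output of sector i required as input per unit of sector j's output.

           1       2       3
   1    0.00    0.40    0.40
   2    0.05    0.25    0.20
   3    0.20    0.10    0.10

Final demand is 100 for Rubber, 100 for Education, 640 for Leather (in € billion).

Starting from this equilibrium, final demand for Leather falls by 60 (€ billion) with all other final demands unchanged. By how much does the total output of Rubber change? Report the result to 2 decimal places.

I − A =
  [   1.00    -0.40    -0.40]
  [  -0.05     0.75    -0.20]
  [  -0.20    -0.10     0.90]
Cofactors of I−A, C_ij = (−1)^(i+j)·(minor ij) (rows/columns in the sector order above):
  C_11 = (0.75)(0.90) − (-0.20)(-0.10) = 0.6550
  C_12 = −[(-0.05)(0.90) − (-0.20)(-0.20)] = 0.0850
  C_13 = (-0.05)(-0.10) − (0.75)(-0.20) = 0.1550
  C_21 = −[(-0.40)(0.90) − (-0.40)(-0.10)] = 0.4000
  C_22 = (1.00)(0.90) − (-0.40)(-0.20) = 0.8200
  C_23 = −[(1.00)(-0.10) − (-0.40)(-0.20)] = 0.1800
  C_31 = (-0.40)(-0.20) − (-0.40)(0.75) = 0.3800
  C_32 = −[(1.00)(-0.20) − (-0.40)(-0.05)] = 0.2200
  C_33 = (1.00)(0.75) − (-0.40)(-0.05) = 0.7300
det(I−A) = Σ_j (I−A)_1j·C_1j = (1.00)(0.6550) + (-0.40)(0.0850) + (-0.40)(0.1550) = 0.5590
adj(I−A) = Cᵀ =
  [ 0.6550   0.4000   0.3800]
  [ 0.0850   0.8200   0.2200]
  [ 0.1550   0.1800   0.7300]
(I − A)⁻¹ = adj(I−A) / det(I−A) ≈
  [   1.1717     0.7156     0.6798]
  [   0.1521     1.4669     0.3936]
  [   0.2773     0.3220     1.3059]
Δx = (I − A)⁻¹ Δd with Δd having -60 in the Leather component and 0 elsewhere.
So Δx_1 = L_13 · (-60), where L_13 = adj(I−A)_13 / det(I−A) = 0.3800 / 0.5590.
Δx_1 = 0.3800 × (-60) / 0.5590 = -22.80 / 0.5590 ≈ -40.79.

Δx_1 = -40.79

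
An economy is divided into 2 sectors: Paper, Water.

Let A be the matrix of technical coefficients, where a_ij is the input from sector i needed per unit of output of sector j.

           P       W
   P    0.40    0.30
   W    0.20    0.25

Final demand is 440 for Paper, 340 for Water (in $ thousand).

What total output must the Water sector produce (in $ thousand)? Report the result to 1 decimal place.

x_W = 748.7

I − A =
  [   0.60    -0.30]
  [  -0.20     0.75]
det(I−A) = (0.60)(0.75) − (-0.30)(-0.20) = 0.3900
adj(I−A) = [[0.75, 0.30], [0.20, 0.60]]
(I − A)⁻¹ = adj(I−A) / det(I−A) ≈
  [   1.9231     0.7692]
  [   0.5128     1.5385]
x = (I − A)⁻¹ d = adj(I−A)·d / det(I−A), with det(I−A) = 0.3900:
  x_P = (0.75·440 + 0.30·340) / 0.3900 = 432.00 / 0.3900 ≈ 1107.7
  x_W = (0.20·440 + 0.60·340) / 0.3900 = 292.00 / 0.3900 ≈ 748.7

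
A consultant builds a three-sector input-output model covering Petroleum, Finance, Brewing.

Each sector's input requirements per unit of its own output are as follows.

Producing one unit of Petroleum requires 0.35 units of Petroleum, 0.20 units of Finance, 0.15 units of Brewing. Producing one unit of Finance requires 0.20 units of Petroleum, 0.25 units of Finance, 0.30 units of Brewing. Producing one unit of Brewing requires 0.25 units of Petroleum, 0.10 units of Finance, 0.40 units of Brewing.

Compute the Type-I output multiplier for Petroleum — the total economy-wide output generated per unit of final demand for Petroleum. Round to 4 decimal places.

I − A =
  [   0.65    -0.20    -0.25]
  [  -0.20     0.75    -0.10]
  [  -0.15    -0.30     0.60]
Cofactors of I−A, C_ij = (−1)^(i+j)·(minor ij) (rows/columns in the sector order above):
  C_11 = (0.75)(0.60) − (-0.10)(-0.30) = 0.4200
  C_12 = −[(-0.20)(0.60) − (-0.10)(-0.15)] = 0.1350
  C_13 = (-0.20)(-0.30) − (0.75)(-0.15) = 0.1725
  C_21 = −[(-0.20)(0.60) − (-0.25)(-0.30)] = 0.1950
  C_22 = (0.65)(0.60) − (-0.25)(-0.15) = 0.3525
  C_23 = −[(0.65)(-0.30) − (-0.20)(-0.15)] = 0.2250
  C_31 = (-0.20)(-0.10) − (-0.25)(0.75) = 0.2075
  C_32 = −[(0.65)(-0.10) − (-0.25)(-0.20)] = 0.1150
  C_33 = (0.65)(0.75) − (-0.20)(-0.20) = 0.4475
det(I−A) = Σ_j (I−A)_1j·C_1j = (0.65)(0.4200) + (-0.20)(0.1350) + (-0.25)(0.1725) = 0.202875
adj(I−A) = Cᵀ =
  [ 0.4200   0.1950   0.2075]
  [ 0.1350   0.3525   0.1150]
  [ 0.1725   0.2250   0.4475]
(I − A)⁻¹ = adj(I−A) / det(I−A) ≈
  [   2.07024     0.96118     1.02280]
  [   0.66543     1.73752     0.56685]
  [   0.85028     1.10906     2.20579]
The output multiplier for sector j is the column-j sum of the Leontief inverse (I − A)⁻¹ = adj(I−A) / det(I−A).
Column 1 of adj(I−A): (0.4200, 0.1350, 0.1725); det(I−A) = 0.202875.
m_1 = (0.4200 + 0.1350 + 0.1725) / 0.202875 = 0.7275 / 0.202875 ≈ 3.5860.

m_1 = 3.5860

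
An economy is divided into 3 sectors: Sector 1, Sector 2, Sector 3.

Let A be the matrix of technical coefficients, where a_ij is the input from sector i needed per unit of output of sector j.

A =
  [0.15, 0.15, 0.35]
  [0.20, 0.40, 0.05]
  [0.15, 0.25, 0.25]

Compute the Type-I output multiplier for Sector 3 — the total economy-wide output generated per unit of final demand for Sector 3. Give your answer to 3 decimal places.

I − A =
  [   0.85    -0.15    -0.35]
  [  -0.20     0.60    -0.05]
  [  -0.15    -0.25     0.75]
Cofactors of I−A, C_ij = (−1)^(i+j)·(minor ij) (rows/columns in the sector order above):
  C_11 = (0.60)(0.75) − (-0.05)(-0.25) = 0.4375
  C_12 = −[(-0.20)(0.75) − (-0.05)(-0.15)] = 0.1575
  C_13 = (-0.20)(-0.25) − (0.60)(-0.15) = 0.1400
  C_21 = −[(-0.15)(0.75) − (-0.35)(-0.25)] = 0.2000
  C_22 = (0.85)(0.75) − (-0.35)(-0.15) = 0.5850
  C_23 = −[(0.85)(-0.25) − (-0.15)(-0.15)] = 0.2350
  C_31 = (-0.15)(-0.05) − (-0.35)(0.60) = 0.2175
  C_32 = −[(0.85)(-0.05) − (-0.35)(-0.20)] = 0.1125
  C_33 = (0.85)(0.60) − (-0.15)(-0.20) = 0.4800
det(I−A) = Σ_j (I−A)_1j·C_1j = (0.85)(0.4375) + (-0.15)(0.1575) + (-0.35)(0.1400) = 0.29925
adj(I−A) = Cᵀ =
  [ 0.4375   0.2000   0.2175]
  [ 0.1575   0.5850   0.1125]
  [ 0.1400   0.2350   0.4800]
(I − A)⁻¹ = adj(I−A) / det(I−A) ≈
  [   1.4620     0.6683     0.7268]
  [   0.5263     1.9549     0.3759]
  [   0.4678     0.7853     1.6040]
The output multiplier for sector j is the column-j sum of the Leontief inverse (I − A)⁻¹ = adj(I−A) / det(I−A).
Column 3 of adj(I−A): (0.2175, 0.1125, 0.4800); det(I−A) = 0.29925.
m_3 = (0.2175 + 0.1125 + 0.4800) / 0.29925 = 0.81 / 0.29925 ≈ 2.707.

m_3 = 2.707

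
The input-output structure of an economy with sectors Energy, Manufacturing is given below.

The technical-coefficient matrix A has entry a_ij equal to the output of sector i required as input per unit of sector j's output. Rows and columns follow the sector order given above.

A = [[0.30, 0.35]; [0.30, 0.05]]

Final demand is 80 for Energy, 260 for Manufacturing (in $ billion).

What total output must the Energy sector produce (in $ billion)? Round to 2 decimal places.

x_1 = 298.21

I − A =
  [   0.70    -0.35]
  [  -0.30     0.95]
det(I−A) = (0.70)(0.95) − (-0.35)(-0.30) = 0.5600
adj(I−A) = [[0.95, 0.35], [0.30, 0.70]]
(I − A)⁻¹ = adj(I−A) / det(I−A) ≈
  [   1.6964     0.6250]
  [   0.5357     1.2500]
x = (I − A)⁻¹ d = adj(I−A)·d / det(I−A), with det(I−A) = 0.5600:
  x_1 = (0.95·80 + 0.35·260) / 0.5600 = 167.00 / 0.5600 ≈ 298.21
  x_2 = (0.30·80 + 0.70·260) / 0.5600 = 206.00 / 0.5600 ≈ 367.86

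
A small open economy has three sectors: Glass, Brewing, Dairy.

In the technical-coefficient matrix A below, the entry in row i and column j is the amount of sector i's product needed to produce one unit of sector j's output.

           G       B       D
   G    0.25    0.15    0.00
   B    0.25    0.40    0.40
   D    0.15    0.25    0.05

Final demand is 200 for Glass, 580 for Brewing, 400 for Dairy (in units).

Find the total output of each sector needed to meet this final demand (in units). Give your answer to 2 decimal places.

I − A =
  [   0.75    -0.15     0.00]
  [  -0.25     0.60    -0.40]
  [  -0.15    -0.25     0.95]
Cofactors of I−A, C_ij = (−1)^(i+j)·(minor ij) (rows/columns in the sector order above):
  C_11 = (0.60)(0.95) − (-0.40)(-0.25) = 0.4700
  C_12 = −[(-0.25)(0.95) − (-0.40)(-0.15)] = 0.2975
  C_13 = (-0.25)(-0.25) − (0.60)(-0.15) = 0.1525
  C_21 = −[(-0.15)(0.95) − (0.00)(-0.25)] = 0.1425
  C_22 = (0.75)(0.95) − (0.00)(-0.15) = 0.7125
  C_23 = −[(0.75)(-0.25) − (-0.15)(-0.15)] = 0.2100
  C_31 = (-0.15)(-0.40) − (0.00)(0.60) = 0.0600
  C_32 = −[(0.75)(-0.40) − (0.00)(-0.25)] = 0.3000
  C_33 = (0.75)(0.60) − (-0.15)(-0.25) = 0.4125
det(I−A) = Σ_j (I−A)_1j·C_1j = (0.75)(0.4700) + (-0.15)(0.2975) + (0.00)(0.1525) = 0.307875
adj(I−A) = Cᵀ =
  [ 0.4700   0.1425   0.0600]
  [ 0.2975   0.7125   0.3000]
  [ 0.1525   0.2100   0.4125]
(I − A)⁻¹ = adj(I−A) / det(I−A) ≈
  [   1.5266     0.4629     0.1949]
  [   0.9663     2.3143     0.9744]
  [   0.4953     0.6821     1.3398]
x = (I − A)⁻¹ d = adj(I−A)·d / det(I−A), with det(I−A) = 0.307875:
  x_G = (0.4700·200 + 0.1425·580 + 0.0600·400) / 0.307875 = 200.65 / 0.307875 ≈ 651.73
  x_B = (0.2975·200 + 0.7125·580 + 0.3000·400) / 0.307875 = 592.75 / 0.307875 ≈ 1925.29
  x_D = (0.1525·200 + 0.2100·580 + 0.4125·400) / 0.307875 = 317.30 / 0.307875 ≈ 1030.61

x_G = 651.73, x_B = 1925.29, x_D = 1030.61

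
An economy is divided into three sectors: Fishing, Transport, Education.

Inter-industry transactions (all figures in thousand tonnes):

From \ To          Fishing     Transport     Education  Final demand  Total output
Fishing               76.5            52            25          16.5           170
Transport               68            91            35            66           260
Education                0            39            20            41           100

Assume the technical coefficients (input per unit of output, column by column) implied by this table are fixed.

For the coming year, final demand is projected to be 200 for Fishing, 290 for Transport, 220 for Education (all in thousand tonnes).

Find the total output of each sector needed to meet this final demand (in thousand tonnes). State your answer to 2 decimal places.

x_F = 1133.61, x_T = 1436.91, x_E = 544.42

Technical coefficients a_ij = z_ij / X_j:
  a_FF = 76.5/170 = 0.45, a_TF = 68/170 = 0.40, a_EF = 0/170 = 0.00
  a_FT = 52/260 = 0.20, a_TT = 91/260 = 0.35, a_ET = 39/260 = 0.15
  a_FE = 25/100 = 0.25, a_TE = 35/100 = 0.35, a_EE = 20/100 = 0.20
I − A =
  [   0.55    -0.20    -0.25]
  [  -0.40     0.65    -0.35]
  [   0.00    -0.15     0.80]
Cofactors of I−A, C_ij = (−1)^(i+j)·(minor ij) (rows/columns in the sector order above):
  C_11 = (0.65)(0.80) − (-0.35)(-0.15) = 0.4675
  C_12 = −[(-0.40)(0.80) − (-0.35)(0.00)] = 0.3200
  C_13 = (-0.40)(-0.15) − (0.65)(0.00) = 0.0600
  C_21 = −[(-0.20)(0.80) − (-0.25)(-0.15)] = 0.1975
  C_22 = (0.55)(0.80) − (-0.25)(0.00) = 0.4400
  C_23 = −[(0.55)(-0.15) − (-0.20)(0.00)] = 0.0825
  C_31 = (-0.20)(-0.35) − (-0.25)(0.65) = 0.2325
  C_32 = −[(0.55)(-0.35) − (-0.25)(-0.40)] = 0.2925
  C_33 = (0.55)(0.65) − (-0.20)(-0.40) = 0.2775
det(I−A) = Σ_j (I−A)_1j·C_1j = (0.55)(0.4675) + (-0.20)(0.3200) + (-0.25)(0.0600) = 0.178125
adj(I−A) = Cᵀ =
  [ 0.4675   0.1975   0.2325]
  [ 0.3200   0.4400   0.2925]
  [ 0.0600   0.0825   0.2775]
(I − A)⁻¹ = adj(I−A) / det(I−A) ≈
  [   2.6246     1.1088     1.3053]
  [   1.7965     2.4702     1.6421]
  [   0.3368     0.4632     1.5579]
x = (I − A)⁻¹ d = adj(I−A)·d / det(I−A), with det(I−A) = 0.178125:
  x_F = (0.4675·200 + 0.1975·290 + 0.2325·220) / 0.178125 = 201.925 / 0.178125 ≈ 1133.61
  x_T = (0.3200·200 + 0.4400·290 + 0.2925·220) / 0.178125 = 255.95 / 0.178125 ≈ 1436.91
  x_E = (0.0600·200 + 0.0825·290 + 0.2775·220) / 0.178125 = 96.975 / 0.178125 ≈ 544.42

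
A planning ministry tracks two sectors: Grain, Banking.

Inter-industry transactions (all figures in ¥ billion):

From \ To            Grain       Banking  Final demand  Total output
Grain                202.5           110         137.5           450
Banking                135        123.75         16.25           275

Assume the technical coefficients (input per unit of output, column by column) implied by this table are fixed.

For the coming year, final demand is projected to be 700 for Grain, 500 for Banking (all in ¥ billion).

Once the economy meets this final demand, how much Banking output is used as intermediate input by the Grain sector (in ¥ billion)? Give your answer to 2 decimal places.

z_BG = 961.64

Technical coefficients a_ij = z_ij / X_j:
  a_GG = 202.5/450 = 0.45, a_BG = 135/450 = 0.30
  a_GB = 110/275 = 0.40, a_BB = 123.75/275 = 0.45
I − A =
  [   0.55    -0.40]
  [  -0.30     0.55]
det(I−A) = (0.55)(0.55) − (-0.40)(-0.30) = 0.1825
adj(I−A) = [[0.55, 0.40], [0.30, 0.55]]
(I − A)⁻¹ = adj(I−A) / det(I−A) ≈
  [   3.0137     2.1918]
  [   1.6438     3.0137]
First solve x = (I − A)⁻¹ d = adj(I−A)·d / det(I−A); in particular x_G = (0.55·700 + 0.40·500) / 0.1825 = 585.00 / 0.1825 ≈ 3205.4795.
Intermediate flow from B to G: z_BG = a_BG · x_G = 0.30 × 585.00 / 0.1825 = 175.50 / 0.1825 ≈ 961.64.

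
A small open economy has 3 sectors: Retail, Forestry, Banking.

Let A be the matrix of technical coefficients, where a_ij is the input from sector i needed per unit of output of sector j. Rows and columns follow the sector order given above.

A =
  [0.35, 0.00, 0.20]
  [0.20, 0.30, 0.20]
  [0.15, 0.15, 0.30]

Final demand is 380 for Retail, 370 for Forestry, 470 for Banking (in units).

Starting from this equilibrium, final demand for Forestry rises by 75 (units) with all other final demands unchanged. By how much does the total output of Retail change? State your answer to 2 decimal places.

I − A =
  [   0.65     0.00    -0.20]
  [  -0.20     0.70    -0.20]
  [  -0.15    -0.15     0.70]
Cofactors of I−A, C_ij = (−1)^(i+j)·(minor ij) (rows/columns in the sector order above):
  C_11 = (0.70)(0.70) − (-0.20)(-0.15) = 0.4600
  C_12 = −[(-0.20)(0.70) − (-0.20)(-0.15)] = 0.1700
  C_13 = (-0.20)(-0.15) − (0.70)(-0.15) = 0.1350
  C_21 = −[(0.00)(0.70) − (-0.20)(-0.15)] = 0.0300
  C_22 = (0.65)(0.70) − (-0.20)(-0.15) = 0.4250
  C_23 = −[(0.65)(-0.15) − (0.00)(-0.15)] = 0.0975
  C_31 = (0.00)(-0.20) − (-0.20)(0.70) = 0.1400
  C_32 = −[(0.65)(-0.20) − (-0.20)(-0.20)] = 0.1700
  C_33 = (0.65)(0.70) − (0.00)(-0.20) = 0.4550
det(I−A) = Σ_j (I−A)_1j·C_1j = (0.65)(0.4600) + (0.00)(0.1700) + (-0.20)(0.1350) = 0.2720
adj(I−A) = Cᵀ =
  [ 0.4600   0.0300   0.1400]
  [ 0.1700   0.4250   0.1700]
  [ 0.1350   0.0975   0.4550]
(I − A)⁻¹ = adj(I−A) / det(I−A) ≈
  [   1.6912     0.1103     0.5147]
  [   0.6250     1.5625     0.6250]
  [   0.4963     0.3585     1.6728]
Δx = (I − A)⁻¹ Δd with Δd having +75 in the Forestry component and 0 elsewhere.
So Δx_R = L_RF · (+75), where L_RF = adj(I−A)_RF / det(I−A) = 0.0300 / 0.2720.
Δx_R = 0.0300 × (+75) / 0.2720 = 2.25 / 0.2720 ≈ 8.27.

Δx_R = 8.27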